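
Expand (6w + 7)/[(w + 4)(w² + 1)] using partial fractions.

At w=-4: α = (6·(-4) + 7)/((-4)² + 1) = -1. β = -α = 1, γ = 6 - (-4)·α = 2
Result: -1/(w + 4) + (w + 2)/(w² + 1)


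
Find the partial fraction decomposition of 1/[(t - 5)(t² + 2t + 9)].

Cover-up at t = 5: A = 1/(5² + 2·5 + 9) = 1/44. Then B = -A = -1/44, C = -A·(2 + 5) = -7/44
Result: (1/44)/(t - 5) - ((1/44)t + 7/44)/(t² + 2t + 9)


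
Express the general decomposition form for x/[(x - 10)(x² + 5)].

Linear + irreducible quadratic: A/(x - 10) + (Bx + C)/(x² + 5)


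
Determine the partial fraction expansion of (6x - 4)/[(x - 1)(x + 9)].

At x=1: α = (6·1 - 4)/(1 + 9) = 1/5. At x=-9: β = (6·(-9) - 4)/(-9 - 1) = 29/5
Result: (1/5)/(x - 1) + (29/5)/(x + 9)


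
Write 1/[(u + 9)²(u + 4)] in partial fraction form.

Cover-up at u=-4: C = 1/(-4 + 9)² = 1/25. Cover-up at u=-9: B = 1/(-9 + 4) = -1/5. Comparing u² coeff: A = -C = -1/25
Result: (-1/25)/(u + 9) - (1/5)/(u + 9)² + (1/25)/(u + 4)


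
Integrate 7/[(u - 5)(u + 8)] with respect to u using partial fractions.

Decompose: 7/[(u - 5)(u + 8)] = (7/13)/(u - 5) - (7/13)/(u + 8). Integrate each term: (7/13) ln|(u - 5)| - (7/13) ln|(u + 8)| + C


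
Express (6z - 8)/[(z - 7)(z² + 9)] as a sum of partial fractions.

At z=7: α = (6·7 - 8)/(7² + 9) = 17/29. β = -α = -17/29, γ = 6 - 7·α = 55/29
Result: (17/29)/(z - 7) - ((17/29)z - 55/29)/(z² + 9)


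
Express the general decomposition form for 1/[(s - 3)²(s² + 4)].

Repeated linear + quadratic: α/(s - 3) + β/(s - 3)² + (γs + δ)/(s² + 4)


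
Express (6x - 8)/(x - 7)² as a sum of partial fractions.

(6x - 8) = P(x - 7) + Q. At x = 7: Q = 6·7 - 8 = 34. Coeff of x: P = 6
Result: 6/(x - 7) + 34/(x - 7)²


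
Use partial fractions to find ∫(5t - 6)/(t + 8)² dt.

Decompose: α = 5, β = 5·(-8) - 6 = -46, so (5t - 6)/(t + 8)² = 5/(t + 8) - 46/(t + 8)². Integrate: ∫ α/(t + 8) dt = 5 ln|(t + 8)|; ∫ β/(t + 8)² dt = 46/(t + 8). Sum: 5 ln|(t + 8)| + 46/(t + 8) + C


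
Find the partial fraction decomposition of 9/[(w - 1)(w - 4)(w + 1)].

Using cover-up method: α = -3/2, β = 3/5, γ = 9/10
Result: (-3/2)/(w - 1) + (3/5)/(w - 4) + (9/10)/(w + 1)


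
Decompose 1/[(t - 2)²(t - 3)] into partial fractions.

Cover-up at t=3: C = 1/(3 - 2)² = 1. Cover-up at t=2: B = 1/(2 - 3) = -1. Comparing t² coeff: A = -C = -1
Result: -1/(t - 2) - 1/(t - 2)² + 1/(t - 3)


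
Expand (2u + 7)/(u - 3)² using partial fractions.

(2u + 7) = P(u - 3) + Q. At u = 3: Q = 2·3 + 7 = 13. Coeff of u: P = 2
Result: 2/(u - 3) + 13/(u - 3)²


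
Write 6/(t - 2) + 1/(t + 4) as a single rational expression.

Common denominator (t - 2)(t + 4). Numerator: 6(t + 4) + 1(t - 2) = (6t + 24) + (t - 2) = 7t + 22
Result: (7t + 22)/[(t - 2)(t + 4)]


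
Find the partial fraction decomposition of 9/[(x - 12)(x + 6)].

9/(x - 12)(x + 6) = A/(x - 12) + B/(x + 6). A = 9/(12 + 6) = 1/2, B = 9/(-6 - 12) = -1/2
Result: (1/2)/(x - 12) - (1/2)/(x + 6)


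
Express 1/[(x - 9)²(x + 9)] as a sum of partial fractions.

Cover-up at x=-9: γ = 1/(-9 - 9)² = 1/324. Cover-up at x=9: β = 1/(9 + 9) = 1/18. Comparing x² coeff: α = -γ = -1/324
Result: (-1/324)/(x - 9) + (1/18)/(x - 9)² + (1/324)/(x + 9)


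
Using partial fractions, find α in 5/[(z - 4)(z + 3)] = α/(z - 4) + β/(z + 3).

Cover-up at z = 4: α = 5/(4 + 3) = 5/7


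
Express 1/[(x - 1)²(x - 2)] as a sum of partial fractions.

Cover-up at x=2: C = 1/(2 - 1)² = 1. Cover-up at x=1: B = 1/(1 - 2) = -1. Comparing x² coeff: A = -C = -1
Result: -1/(x - 1) - 1/(x - 1)² + 1/(x - 2)


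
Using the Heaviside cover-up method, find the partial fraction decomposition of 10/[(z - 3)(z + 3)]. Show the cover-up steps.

Cover (z - 3): set z=3, get P = 10/(3 + 3) = 5/3. Cover (z + 3): set z=-3, get Q = 10/(-3 - 3) = -5/3.
Result: (5/3)/(z - 3) - (5/3)/(z + 3)


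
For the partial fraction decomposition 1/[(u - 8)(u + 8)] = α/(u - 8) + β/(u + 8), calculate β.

Cover-up at u = -8: β = 1/(-8 - 8) = -1/16


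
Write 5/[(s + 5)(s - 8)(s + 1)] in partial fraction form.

Using cover-up method: P = 5/52, Q = 5/117, R = -5/36
Result: (5/52)/(s + 5) + (5/117)/(s - 8) - (5/36)/(s + 1)


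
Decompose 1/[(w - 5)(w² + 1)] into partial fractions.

Cover-up at w = 5: A = 1/(5² + 1) = 1/26. Then B = -A = -1/26, C = -A·(0 + 5) = -5/26
Result: (1/26)/(w - 5) - ((1/26)w + 5/26)/(w² + 1)


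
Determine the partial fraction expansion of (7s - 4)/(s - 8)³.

(7s - 4) = α(s - 8)² + β(s - 8) + γ. At s = 8: γ = 7·8 - 4 = 52. Coefficients: α = 0, β = 7
Result: 7/(s - 8)² + 52/(s - 8)³


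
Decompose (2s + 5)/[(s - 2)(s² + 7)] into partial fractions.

At s=2: α = (2·2 + 5)/(2² + 7) = 9/11. β = -α = -9/11, γ = 2 - 2·α = 4/11
Result: (9/11)/(s - 2) - ((9/11)s - 4/11)/(s² + 7)


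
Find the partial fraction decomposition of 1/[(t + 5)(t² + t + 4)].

Cover-up at t = -5: A = 1/((-5)² + 1·(-5) + 4) = 1/24. Then B = -A = -1/24, C = -A·(1 - 5) = 1/6
Result: (1/24)/(t + 5) - ((1/24)t - 1/6)/(t² + t + 4)


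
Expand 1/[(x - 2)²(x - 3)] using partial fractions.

Cover-up at x=3: R = 1/(3 - 2)² = 1. Cover-up at x=2: Q = 1/(2 - 3) = -1. Comparing x² coeff: P = -R = -1
Result: -1/(x - 2) - 1/(x - 2)² + 1/(x - 3)


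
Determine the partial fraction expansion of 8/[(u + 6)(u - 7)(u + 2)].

Using cover-up method: P = 2/13, Q = 8/117, R = -2/9
Result: (2/13)/(u + 6) + (8/117)/(u - 7) - (2/9)/(u + 2)


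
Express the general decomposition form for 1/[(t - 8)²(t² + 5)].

Repeated linear + quadratic: P/(t - 8) + Q/(t - 8)² + (Rt + S)/(t² + 5)


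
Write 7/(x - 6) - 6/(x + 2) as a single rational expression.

Common denominator (x - 6)(x + 2). Numerator: 7(x + 2) - 6(x - 6) = (7x + 14) - (6x - 36) = x + 50
Result: (x + 50)/[(x - 6)(x + 2)]


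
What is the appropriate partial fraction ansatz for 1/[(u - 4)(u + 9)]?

Distinct linear factors: P/(u - 4) + Q/(u + 9)


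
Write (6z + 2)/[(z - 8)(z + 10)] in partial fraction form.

At z=8: P = (6·8 + 2)/(8 + 10) = 25/9. At z=-10: Q = (6·(-10) + 2)/(-10 - 8) = 29/9
Result: (25/9)/(z - 8) + (29/9)/(z + 10)


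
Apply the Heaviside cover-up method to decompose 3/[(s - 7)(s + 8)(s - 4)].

Cover (s - 7), s=7: α = 3/[(7 + 8)(7 - 4)] = 1/15. Cover (s + 8), s=-8: β = 3/[(-8 - 7)(-8 - 4)] = 1/60. Cover (s - 4), s=4: γ = 3/[(4 - 7)(4 + 8)] = -1/12.
Result: (1/15)/(s - 7) + (1/60)/(s + 8) - (1/12)/(s - 4)


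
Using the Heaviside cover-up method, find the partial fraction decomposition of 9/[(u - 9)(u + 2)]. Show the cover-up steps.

Cover (u - 9): set u=9, get α = 9/(9 + 2) = 9/11. Cover (u + 2): set u=-2, get β = 9/(-2 - 9) = -9/11.
Result: (9/11)/(u - 9) - (9/11)/(u + 2)


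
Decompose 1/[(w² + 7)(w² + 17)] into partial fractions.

Coefficient matching gives P = R = 0, Q = 1/(17-7) = 1/10, S = -Q = -1/10
Result: (1/10)/(w² + 7) - (1/10)/(w² + 17)


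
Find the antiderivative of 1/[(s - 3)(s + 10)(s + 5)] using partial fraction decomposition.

Cover-up: P = 1/104, Q = 1/65, R = -1/40. Decomposition: (1/104)/(s - 3) + (1/65)/(s + 10) - (1/40)/(s + 5). Integrate each term: (1/104) ln|(s - 3)| + (1/65) ln|(s + 10)| - (1/40) ln|(s + 5)| + C


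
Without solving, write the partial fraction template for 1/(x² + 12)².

Repeated quadratic factor: (Ax + B)/(x² + 12) + (Cx + D)/(x² + 12)²


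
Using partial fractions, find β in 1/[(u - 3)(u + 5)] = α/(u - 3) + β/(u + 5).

Cover-up at u = -5: β = 1/(-5 - 3) = -1/8


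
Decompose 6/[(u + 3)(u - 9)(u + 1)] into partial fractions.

Using cover-up method: A = 1/4, B = 1/20, C = -3/10
Result: (1/4)/(u + 3) + (1/20)/(u - 9) - (3/10)/(u + 1)


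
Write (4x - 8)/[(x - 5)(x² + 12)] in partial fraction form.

At x=5: α = (4·5 - 8)/(5² + 12) = 12/37. β = -α = -12/37, γ = 4 - 5·α = 88/37
Result: (12/37)/(x - 5) - ((12/37)x - 88/37)/(x² + 12)


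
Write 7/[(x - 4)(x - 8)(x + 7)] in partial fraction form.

Using cover-up method: α = -7/44, β = 7/60, γ = 7/165
Result: (-7/44)/(x - 4) + (7/60)/(x - 8) + (7/165)/(x + 7)


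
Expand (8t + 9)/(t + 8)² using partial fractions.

(8t + 9) = A(t + 8) + B. At t = -8: B = 8·(-8) + 9 = -55. Coeff of t: A = 8
Result: 8/(t + 8) - 55/(t + 8)²


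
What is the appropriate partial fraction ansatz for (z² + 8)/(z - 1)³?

Repeated linear factor (power 3): P/(z - 1) + Q/(z - 1)² + R/(z - 1)³


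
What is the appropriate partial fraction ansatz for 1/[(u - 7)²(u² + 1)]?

Repeated linear + quadratic: α/(u - 7) + β/(u - 7)² + (γu + δ)/(u² + 1)


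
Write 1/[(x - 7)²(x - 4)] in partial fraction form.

Cover-up at x=4: C = 1/(4 - 7)² = 1/9. Cover-up at x=7: B = 1/(7 - 4) = 1/3. Comparing x² coeff: A = -C = -1/9
Result: (-1/9)/(x - 7) + (1/3)/(x - 7)² + (1/9)/(x - 4)


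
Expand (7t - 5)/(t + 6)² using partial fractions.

(7t - 5) = α(t + 6) + β. At t = -6: β = 7·(-6) - 5 = -47. Coeff of t: α = 7
Result: 7/(t + 6) - 47/(t + 6)²


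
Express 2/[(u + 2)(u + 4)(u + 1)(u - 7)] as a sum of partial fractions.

Using Heaviside cover-up: (1/9)/(u + 2) - (1/33)/(u + 4) - (1/12)/(u + 1) + (1/396)/(u - 7)


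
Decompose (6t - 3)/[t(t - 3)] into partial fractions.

At t=0: α = (6·0 - 3)/(0 - 3) = 1. At t=3: β = (6·3 - 3)/(3 - 0) = 5
Result: 1/t + 5/(t - 3)


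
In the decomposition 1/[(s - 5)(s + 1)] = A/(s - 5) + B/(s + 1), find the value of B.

Cover-up at s = -1: B = 1/(-1 - 5) = -1/6


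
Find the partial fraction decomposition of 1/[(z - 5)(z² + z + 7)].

Cover-up at z = 5: A = 1/(5² + 1·5 + 7) = 1/37. Then B = -A = -1/37, C = -A·(1 + 5) = -6/37
Result: (1/37)/(z - 5) - ((1/37)z + 6/37)/(z² + z + 7)


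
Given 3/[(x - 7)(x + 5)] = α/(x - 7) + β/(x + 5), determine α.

Cover-up at x = 7: α = 3/(7 + 5) = 3/12 = 1/4


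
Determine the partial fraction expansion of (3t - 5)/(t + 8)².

(3t - 5) = α(t + 8) + β. At t = -8: β = 3·(-8) - 5 = -29. Coeff of t: α = 3
Result: 3/(t + 8) - 29/(t + 8)²


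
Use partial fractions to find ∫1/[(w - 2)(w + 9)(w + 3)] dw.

Cover-up: A = 1/55, B = 1/66, C = -1/30. Decomposition: (1/55)/(w - 2) + (1/66)/(w + 9) - (1/30)/(w + 3). Integrate each term: (1/55) ln|(w - 2)| + (1/66) ln|(w + 9)| - (1/30) ln|(w + 3)| + C


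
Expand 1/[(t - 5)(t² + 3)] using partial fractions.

Cover-up at t = 5: α = 1/(5² + 3) = 1/28. Then β = -α = -1/28, γ = -α·(0 + 5) = -5/28
Result: (1/28)/(t - 5) - ((1/28)t + 5/28)/(t² + 3)


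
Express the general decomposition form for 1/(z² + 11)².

Repeated quadratic factor: (Az + B)/(z² + 11) + (Cz + D)/(z² + 11)²


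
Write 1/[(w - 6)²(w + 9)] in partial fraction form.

Cover-up at w=-9: γ = 1/(-9 - 6)² = 1/225. Cover-up at w=6: β = 1/(6 + 9) = 1/15. Comparing w² coeff: α = -γ = -1/225
Result: (-1/225)/(w - 6) + (1/15)/(w - 6)² + (1/225)/(w + 9)


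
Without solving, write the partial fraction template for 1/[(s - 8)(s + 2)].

Distinct linear factors: A/(s - 8) + B/(s + 2)


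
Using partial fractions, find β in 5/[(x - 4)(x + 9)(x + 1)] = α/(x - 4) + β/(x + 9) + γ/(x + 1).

Cover-up at x = -9: β = 5/[(-9 - 4)(-9 + 1)] = 5/[(-13)(-8)] = 5/104


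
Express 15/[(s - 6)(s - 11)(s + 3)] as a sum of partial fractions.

Using cover-up method: P = -1/3, Q = 3/14, R = 5/42
Result: (-1/3)/(s - 6) + (3/14)/(s - 11) + (5/42)/(s + 3)


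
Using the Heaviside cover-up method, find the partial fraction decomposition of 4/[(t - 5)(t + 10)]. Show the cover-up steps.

Cover (t - 5): set t=5, get α = 4/(5 + 10) = 4/15. Cover (t + 10): set t=-10, get β = 4/(-10 - 5) = -4/15.
Result: (4/15)/(t - 5) - (4/15)/(t + 10)


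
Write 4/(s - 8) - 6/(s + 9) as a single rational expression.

Common denominator (s - 8)(s + 9). Numerator: 4(s + 9) - 6(s - 8) = (4s + 36) - (6s - 48) = -2s + 84
Result: (-2s + 84)/[(s - 8)(s + 9)]


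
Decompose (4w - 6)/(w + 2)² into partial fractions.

(4w - 6) = α(w + 2) + β. At w = -2: β = 4·(-2) - 6 = -14. Coeff of w: α = 4
Result: 4/(w + 2) - 14/(w + 2)²


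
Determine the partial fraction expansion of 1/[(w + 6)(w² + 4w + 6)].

Cover-up at w = -6: α = 1/((-6)² + 4·(-6) + 6) = 1/18. Then β = -α = -1/18, γ = -α·(4 - 6) = 1/9
Result: (1/18)/(w + 6) - ((1/18)w - 1/9)/(w² + 4w + 6)


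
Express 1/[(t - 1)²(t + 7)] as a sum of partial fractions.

Cover-up at t=-7: γ = 1/(-7 - 1)² = 1/64. Cover-up at t=1: β = 1/(1 + 7) = 1/8. Comparing t² coeff: α = -γ = -1/64
Result: (-1/64)/(t - 1) + (1/8)/(t - 1)² + (1/64)/(t + 7)


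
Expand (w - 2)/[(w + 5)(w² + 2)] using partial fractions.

At w=-5: P = (1·(-5) - 2)/((-5)² + 2) = -7/27. Q = -P = 7/27, R = 1 - (-5)·P = -8/27
Result: (-7/27)/(w + 5) + ((7/27)w - 8/27)/(w² + 2)


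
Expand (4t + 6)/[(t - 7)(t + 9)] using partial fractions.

At t=7: α = (4·7 + 6)/(7 + 9) = 17/8. At t=-9: β = (4·(-9) + 6)/(-9 - 7) = 15/8
Result: (17/8)/(t - 7) + (15/8)/(t + 9)


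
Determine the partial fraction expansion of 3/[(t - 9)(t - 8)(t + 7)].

Using cover-up method: P = 3/16, Q = -1/5, R = 1/80
Result: (3/16)/(t - 9) - (1/5)/(t - 8) + (1/80)/(t + 7)


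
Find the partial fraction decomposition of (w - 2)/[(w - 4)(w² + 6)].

At w=4: α = (1·4 - 2)/(4² + 6) = 1/11. β = -α = -1/11, γ = 1 - 4·α = 7/11
Result: (1/11)/(w - 4) - ((1/11)w - 7/11)/(w² + 6)


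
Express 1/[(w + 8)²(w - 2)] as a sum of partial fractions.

Cover-up at w=2: C = 1/(2 + 8)² = 1/100. Cover-up at w=-8: B = 1/(-8 - 2) = -1/10. Comparing w² coeff: A = -C = -1/100
Result: (-1/100)/(w + 8) - (1/10)/(w + 8)² + (1/100)/(w - 2)


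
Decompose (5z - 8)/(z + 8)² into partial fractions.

(5z - 8) = α(z + 8) + β. At z = -8: β = 5·(-8) - 8 = -48. Coeff of z: α = 5
Result: 5/(z + 8) - 48/(z + 8)²


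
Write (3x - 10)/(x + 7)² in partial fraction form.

(3x - 10) = α(x + 7) + β. At x = -7: β = 3·(-7) - 10 = -31. Coeff of x: α = 3
Result: 3/(x + 7) - 31/(x + 7)²


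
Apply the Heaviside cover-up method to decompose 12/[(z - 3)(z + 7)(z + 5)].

Cover (z - 3), z=3: α = 12/[(3 + 7)(3 + 5)] = 3/20. Cover (z + 7), z=-7: β = 12/[(-7 - 3)(-7 + 5)] = 3/5. Cover (z + 5), z=-5: γ = 12/[(-5 - 3)(-5 + 7)] = -3/4.
Result: (3/20)/(z - 3) + (3/5)/(z + 7) - (3/4)/(z + 5)


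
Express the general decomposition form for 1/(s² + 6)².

Repeated quadratic factor: (Ps + Q)/(s² + 6) + (Rs + S)/(s² + 6)²


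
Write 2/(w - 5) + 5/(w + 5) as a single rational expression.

Common denominator (w - 5)(w + 5). Numerator: 2(w + 5) + 5(w - 5) = (2w + 10) + (5w - 25) = 7w - 15
Result: (7w - 15)/[(w - 5)(w + 5)]


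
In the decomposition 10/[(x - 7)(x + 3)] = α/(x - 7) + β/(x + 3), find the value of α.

Cover-up at x = 7: α = 10/(7 + 3) = 10/10 = 1


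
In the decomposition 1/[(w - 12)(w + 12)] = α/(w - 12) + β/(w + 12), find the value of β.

Cover-up at w = -12: β = 1/(-12 - 12) = -1/24


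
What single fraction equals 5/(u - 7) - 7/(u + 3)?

Common denominator (u - 7)(u + 3). Numerator: 5(u + 3) - 7(u - 7) = (5u + 15) - (7u - 49) = -2u + 64
Result: (-2u + 64)/[(u - 7)(u + 3)]


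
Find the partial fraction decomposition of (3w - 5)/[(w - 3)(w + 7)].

At w=3: A = (3·3 - 5)/(3 + 7) = 2/5. At w=-7: B = (3·(-7) - 5)/(-7 - 3) = 13/5
Result: (2/5)/(w - 3) + (13/5)/(w + 7)


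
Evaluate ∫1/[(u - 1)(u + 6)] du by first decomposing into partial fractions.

Decompose: 1/[(u - 1)(u + 6)] = (1/7)/(u - 1) - (1/7)/(u + 6). Integrate each term: (1/7) ln|(u - 1)| - (1/7) ln|(u + 6)| + C


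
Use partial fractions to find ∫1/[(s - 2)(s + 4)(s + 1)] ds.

Cover-up: α = 1/18, β = 1/18, γ = -1/9. Decomposition: (1/18)/(s - 2) + (1/18)/(s + 4) - (1/9)/(s + 1). Integrate each term: (1/18) ln|(s - 2)| + (1/18) ln|(s + 4)| - (1/9) ln|(s + 1)| + C


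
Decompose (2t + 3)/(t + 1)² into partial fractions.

(2t + 3) = A(t + 1) + B. At t = -1: B = 2·(-1) + 3 = 1. Coeff of t: A = 2
Result: 2/(t + 1) + 1/(t + 1)²


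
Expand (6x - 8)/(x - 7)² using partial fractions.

(6x - 8) = P(x - 7) + Q. At x = 7: Q = 6·7 - 8 = 34. Coeff of x: P = 6
Result: 6/(x - 7) + 34/(x - 7)²


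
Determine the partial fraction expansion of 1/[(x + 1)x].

1/(x + 1)x = α/(x + 1) + β/x. α = 1/(-1 - 0) = -1, β = 1/(0 + 1) = 1
Result: -1/(x + 1) + 1/x


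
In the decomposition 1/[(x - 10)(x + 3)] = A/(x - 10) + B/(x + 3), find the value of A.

Cover-up at x = 10: A = 1/(10 + 3) = 1/13


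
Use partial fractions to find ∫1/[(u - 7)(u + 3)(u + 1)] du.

Cover-up: α = 1/80, β = 1/20, γ = -1/16. Decomposition: (1/80)/(u - 7) + (1/20)/(u + 3) - (1/16)/(u + 1). Integrate each term: (1/80) ln|(u - 7)| + (1/20) ln|(u + 3)| - (1/16) ln|(u + 1)| + C


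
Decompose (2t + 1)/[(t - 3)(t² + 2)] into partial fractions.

At t=3: α = (2·3 + 1)/(3² + 2) = 7/11. β = -α = -7/11, γ = 2 - 3·α = 1/11
Result: (7/11)/(t - 3) - ((7/11)t - 1/11)/(t² + 2)


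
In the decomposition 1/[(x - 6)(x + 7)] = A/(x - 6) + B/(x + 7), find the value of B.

Cover-up at x = -7: B = 1/(-7 - 6) = -1/13


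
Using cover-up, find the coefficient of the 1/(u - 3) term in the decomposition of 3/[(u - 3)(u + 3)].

Cover (u - 3), set u=3: 3/((u + 3) at u=3) = 3/(6) = 1/2


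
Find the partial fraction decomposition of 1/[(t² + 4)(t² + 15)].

Coefficient matching gives P = R = 0, Q = 1/(15-4) = 1/11, S = -Q = -1/11
Result: (1/11)/(t² + 4) - (1/11)/(t² + 15)


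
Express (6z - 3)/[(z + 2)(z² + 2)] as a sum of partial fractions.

At z=-2: P = (6·(-2) - 3)/((-2)² + 2) = -5/2. Q = -P = 5/2, R = 6 - (-2)·P = 1
Result: (-5/2)/(z + 2) + ((5/2)z + 1)/(z² + 2)


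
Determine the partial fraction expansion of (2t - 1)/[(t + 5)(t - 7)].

At t=-5: A = (2·(-5) - 1)/(-5 - 7) = 11/12. At t=7: B = (2·7 - 1)/(7 + 5) = 13/12
Result: (11/12)/(t + 5) + (13/12)/(t - 7)


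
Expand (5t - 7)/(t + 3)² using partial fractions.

(5t - 7) = A(t + 3) + B. At t = -3: B = 5·(-3) - 7 = -22. Coeff of t: A = 5
Result: 5/(t + 3) - 22/(t + 3)²


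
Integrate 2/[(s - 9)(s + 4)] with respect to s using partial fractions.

Decompose: 2/[(s - 9)(s + 4)] = (2/13)/(s - 9) - (2/13)/(s + 4). Integrate each term: (2/13) ln|(s - 9)| - (2/13) ln|(s + 4)| + C


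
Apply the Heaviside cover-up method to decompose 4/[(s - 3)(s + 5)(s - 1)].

Cover (s - 3), s=3: P = 4/[(3 + 5)(3 - 1)] = 1/4. Cover (s + 5), s=-5: Q = 4/[(-5 - 3)(-5 - 1)] = 1/12. Cover (s - 1), s=1: R = 4/[(1 - 3)(1 + 5)] = -1/3.
Result: (1/4)/(s - 3) + (1/12)/(s + 5) - (1/3)/(s - 1)


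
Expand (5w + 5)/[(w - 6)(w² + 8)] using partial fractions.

At w=6: P = (5·6 + 5)/(6² + 8) = 35/44. Q = -P = -35/44, R = 5 - 6·P = 5/22
Result: (35/44)/(w - 6) - ((35/44)w - 5/22)/(w² + 8)


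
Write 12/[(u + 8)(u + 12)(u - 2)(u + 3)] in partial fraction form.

Using Heaviside cover-up: (3/50)/(u + 8) - (1/42)/(u + 12) + (3/175)/(u - 2) - (4/75)/(u + 3)


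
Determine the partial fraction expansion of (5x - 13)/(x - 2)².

(5x - 13) = α(x - 2) + β. At x = 2: β = 5·2 - 13 = -3. Coeff of x: α = 5
Result: 5/(x - 2) - 3/(x - 2)²


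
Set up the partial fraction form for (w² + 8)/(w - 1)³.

Repeated linear factor (power 3): P/(w - 1) + Q/(w - 1)² + R/(w - 1)³


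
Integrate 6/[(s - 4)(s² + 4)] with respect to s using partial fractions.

Cover-up at s=4: A = 6/(4²+4) = 3/10. Coeff matching: B = -3/10, C = -6/5. Decomposition: (3/10)/(s - 4) - ((3/10)s + 6/5)/(s² + 4). Integrate: linear → ln, quadratic → (1/2)ln + arctan: (3/10) ln|(s - 4)| - (3/20) ln(s² + 4) - (3/5) arctan(s/2) + C


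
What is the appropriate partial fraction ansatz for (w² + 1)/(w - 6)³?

Repeated linear factor (power 3): α/(w - 6) + β/(w - 6)² + γ/(w - 6)³


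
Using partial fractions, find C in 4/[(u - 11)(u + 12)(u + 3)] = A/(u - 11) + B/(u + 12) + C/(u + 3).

Cover-up at u = -3: C = 4/[(-3 - 11)(-3 + 12)] = 4/[(-14)(9)] = -4/126 = -2/63


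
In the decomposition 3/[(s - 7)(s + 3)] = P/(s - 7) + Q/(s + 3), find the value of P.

Cover-up at s = 7: P = 3/(7 + 3) = 3/10


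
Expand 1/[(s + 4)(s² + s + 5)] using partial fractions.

Cover-up at s = -4: α = 1/((-4)² + 1·(-4) + 5) = 1/17. Then β = -α = -1/17, γ = -α·(1 - 4) = 3/17
Result: (1/17)/(s + 4) - ((1/17)s - 3/17)/(s² + s + 5)


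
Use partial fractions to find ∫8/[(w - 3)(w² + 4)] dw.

Cover-up at w=3: A = 8/(3²+4) = 8/13. Coeff matching: B = -8/13, C = -24/13. Decomposition: (8/13)/(w - 3) - ((8/13)w + 24/13)/(w² + 4). Integrate: linear → ln, quadratic → (1/2)ln + arctan: (8/13) ln|(w - 3)| - (4/13) ln(w² + 4) - (12/13) arctan(w/2) + C


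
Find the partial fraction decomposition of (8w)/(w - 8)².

(8w) = P(w - 8) + Q. At w = 8: Q = 8·8 + 0 = 64. Coeff of w: P = 8
Result: 8/(w - 8) + 64/(w - 8)²


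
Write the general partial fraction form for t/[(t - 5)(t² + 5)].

Linear + irreducible quadratic: A/(t - 5) + (Bt + C)/(t² + 5)


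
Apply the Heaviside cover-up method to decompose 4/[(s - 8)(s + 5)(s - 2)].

Cover (s - 8), s=8: P = 4/[(8 + 5)(8 - 2)] = 2/39. Cover (s + 5), s=-5: Q = 4/[(-5 - 8)(-5 - 2)] = 4/91. Cover (s - 2), s=2: R = 4/[(2 - 8)(2 + 5)] = -2/21.
Result: (2/39)/(s - 8) + (4/91)/(s + 5) - (2/21)/(s - 2)


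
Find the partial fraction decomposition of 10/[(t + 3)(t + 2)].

10/(t + 3)(t + 2) = P/(t + 3) + Q/(t + 2). P = 10/(-3 + 2) = -10, Q = 10/(-2 + 3) = 10
Result: -10/(t + 3) + 10/(t + 2)


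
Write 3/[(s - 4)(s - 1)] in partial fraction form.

3/(s - 4)(s - 1) = A/(s - 4) + B/(s - 1). A = 3/(4 - 1) = 1, B = 3/(1 - 4) = -1
Result: 1/(s - 4) - 1/(s - 1)


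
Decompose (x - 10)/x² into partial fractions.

(x - 10) = Px + Q. At x = 0: Q = 1·0 - 10 = -10. Coeff of x: P = 1
Result: 1/x - 10/x²


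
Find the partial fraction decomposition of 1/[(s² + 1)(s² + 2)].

Coefficient matching gives α = γ = 0, β = 1/(2-1) = 1, δ = -β = -1
Result: 1/(s² + 1) - 1/(s² + 2)


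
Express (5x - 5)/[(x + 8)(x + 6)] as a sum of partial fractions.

At x=-8: P = (5·(-8) - 5)/(-8 + 6) = 45/2. At x=-6: Q = (5·(-6) - 5)/(-6 + 8) = -35/2
Result: (45/2)/(x + 8) - (35/2)/(x + 6)


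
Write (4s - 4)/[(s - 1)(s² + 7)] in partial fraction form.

At s=1: A = (4·1 - 4)/(1² + 7) = 0. B = -A = 0, C = 4 - 1·A = 4
Result: (4)/(s² + 7)


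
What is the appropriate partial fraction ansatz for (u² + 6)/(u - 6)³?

Repeated linear factor (power 3): A/(u - 6) + B/(u - 6)² + C/(u - 6)³


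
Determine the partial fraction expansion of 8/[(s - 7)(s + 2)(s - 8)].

Using cover-up method: A = -8/9, B = 4/45, C = 4/5
Result: (-8/9)/(s - 7) + (4/45)/(s + 2) + (4/5)/(s - 8)


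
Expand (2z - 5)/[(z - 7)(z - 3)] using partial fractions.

At z=7: α = (2·7 - 5)/(7 - 3) = 9/4. At z=3: β = (2·3 - 5)/(3 - 7) = -1/4
Result: (9/4)/(z - 7) - (1/4)/(z - 3)


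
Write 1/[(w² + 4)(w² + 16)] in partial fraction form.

Coefficient matching gives α = γ = 0, β = 1/(16-4) = 1/12, δ = -β = -1/12
Result: (1/12)/(w² + 4) - (1/12)/(w² + 16)


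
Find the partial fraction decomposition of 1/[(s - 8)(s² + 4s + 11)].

Cover-up at s = 8: P = 1/(8² + 4·8 + 11) = 1/107. Then Q = -P = -1/107, R = -P·(4 + 8) = -12/107
Result: (1/107)/(s - 8) - ((1/107)s + 12/107)/(s² + 4s + 11)


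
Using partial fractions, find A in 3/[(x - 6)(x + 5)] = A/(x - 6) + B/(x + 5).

Cover-up at x = 6: A = 3/(6 + 5) = 3/11


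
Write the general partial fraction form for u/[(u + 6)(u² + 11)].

Linear + irreducible quadratic: α/(u + 6) + (βu + γ)/(u² + 11)


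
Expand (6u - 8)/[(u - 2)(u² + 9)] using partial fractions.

At u=2: P = (6·2 - 8)/(2² + 9) = 4/13. Q = -P = -4/13, R = 6 - 2·P = 70/13
Result: (4/13)/(u - 2) - ((4/13)u - 70/13)/(u² + 9)


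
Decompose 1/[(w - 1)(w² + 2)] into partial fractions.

Cover-up at w = 1: P = 1/(1² + 2) = 1/3. Then Q = -P = -1/3, R = -P·(0 + 1) = -1/3
Result: (1/3)/(w - 1) - ((1/3)w + 1/3)/(w² + 2)


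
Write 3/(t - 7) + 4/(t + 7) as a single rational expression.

Common denominator (t - 7)(t + 7). Numerator: 3(t + 7) + 4(t - 7) = (3t + 21) + (4t - 28) = 7t - 7
Result: (7t - 7)/[(t - 7)(t + 7)]


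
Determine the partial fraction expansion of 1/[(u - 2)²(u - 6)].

Cover-up at u=6: C = 1/(6 - 2)² = 1/16. Cover-up at u=2: B = 1/(2 - 6) = -1/4. Comparing u² coeff: A = -C = -1/16
Result: (-1/16)/(u - 2) - (1/4)/(u - 2)² + (1/16)/(u - 6)


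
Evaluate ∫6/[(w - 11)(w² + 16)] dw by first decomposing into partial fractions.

Cover-up at w=11: A = 6/(11²+16) = 6/137. Coeff matching: B = -6/137, C = -66/137. Decomposition: (6/137)/(w - 11) - ((6/137)w + 66/137)/(w² + 16). Integrate: linear → ln, quadratic → (1/2)ln + arctan: (6/137) ln|(w - 11)| - (3/137) ln(w² + 16) - (33/274) arctan(w/4) + C


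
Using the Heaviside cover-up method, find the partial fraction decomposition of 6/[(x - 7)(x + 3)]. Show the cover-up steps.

Cover (x - 7): set x=7, get A = 6/(7 + 3) = 3/5. Cover (x + 3): set x=-3, get B = 6/(-3 - 7) = -3/5.
Result: (3/5)/(x - 7) - (3/5)/(x + 3)


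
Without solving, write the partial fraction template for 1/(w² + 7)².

Repeated quadratic factor: (Aw + B)/(w² + 7) + (Cw + D)/(w² + 7)²


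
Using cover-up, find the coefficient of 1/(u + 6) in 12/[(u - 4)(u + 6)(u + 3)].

Cover (u + 6), set u=-6: 12/[(-6 - 4)(-6 + 3)] = 2/5


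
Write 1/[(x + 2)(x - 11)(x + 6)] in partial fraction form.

Using cover-up method: A = -1/52, B = 1/221, C = 1/68
Result: (-1/52)/(x + 2) + (1/221)/(x - 11) + (1/68)/(x + 6)


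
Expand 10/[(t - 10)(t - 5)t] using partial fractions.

Using cover-up method: P = 1/5, Q = -2/5, R = 1/5
Result: (1/5)/(t - 10) - (2/5)/(t - 5) + (1/5)/t


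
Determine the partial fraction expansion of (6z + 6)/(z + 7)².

(6z + 6) = P(z + 7) + Q. At z = -7: Q = 6·(-7) + 6 = -36. Coeff of z: P = 6
Result: 6/(z + 7) - 36/(z + 7)²


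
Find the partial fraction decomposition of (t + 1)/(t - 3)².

(t + 1) = α(t - 3) + β. At t = 3: β = 1·3 + 1 = 4. Coeff of t: α = 1
Result: 1/(t - 3) + 4/(t - 3)²


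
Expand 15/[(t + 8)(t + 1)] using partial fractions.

15/(t + 8)(t + 1) = α/(t + 8) + β/(t + 1). α = 15/(-8 + 1) = -15/7, β = 15/(-1 + 8) = 15/7
Result: (-15/7)/(t + 8) + (15/7)/(t + 1)


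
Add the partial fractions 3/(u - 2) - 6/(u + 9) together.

Common denominator (u - 2)(u + 9). Numerator: 3(u + 9) - 6(u - 2) = (3u + 27) - (6u - 12) = -3u + 39
Result: (-3u + 39)/[(u - 2)(u + 9)]


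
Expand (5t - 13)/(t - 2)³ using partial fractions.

(5t - 13) = A(t - 2)² + B(t - 2) + C. At t = 2: C = 5·2 - 13 = -3. Coefficients: A = 0, B = 5
Result: 5/(t - 2)² - 3/(t - 2)³


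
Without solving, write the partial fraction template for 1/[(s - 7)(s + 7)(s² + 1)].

Two linear + quadratic: P/(s - 7) + Q/(s + 7) + (Rs + S)/(s² + 1)


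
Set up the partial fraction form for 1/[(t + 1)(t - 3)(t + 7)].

Three distinct linear factors: A/(t + 1) + B/(t - 3) + C/(t + 7)


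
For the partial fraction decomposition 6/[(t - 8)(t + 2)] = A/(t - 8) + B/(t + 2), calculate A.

Cover-up at t = 8: A = 6/(8 + 2) = 6/10 = 3/5


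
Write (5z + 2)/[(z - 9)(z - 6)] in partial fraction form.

At z=9: P = (5·9 + 2)/(9 - 6) = 47/3. At z=6: Q = (5·6 + 2)/(6 - 9) = -32/3
Result: (47/3)/(z - 9) - (32/3)/(z - 6)


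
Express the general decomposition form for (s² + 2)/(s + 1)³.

Repeated linear factor (power 3): A/(s + 1) + B/(s + 1)² + C/(s + 1)³


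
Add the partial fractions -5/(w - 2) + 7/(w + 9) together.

Common denominator (w - 2)(w + 9). Numerator: -5(w + 9) + 7(w - 2) = (-5w - 45) + (7w - 14) = 2w - 59
Result: (2w - 59)/[(w - 2)(w + 9)]


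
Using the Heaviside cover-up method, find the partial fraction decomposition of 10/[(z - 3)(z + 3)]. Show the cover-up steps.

Cover (z - 3): set z=3, get P = 10/(3 + 3) = 5/3. Cover (z + 3): set z=-3, get Q = 10/(-3 - 3) = -5/3.
Result: (5/3)/(z - 3) - (5/3)/(z + 3)


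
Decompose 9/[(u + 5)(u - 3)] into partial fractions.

9/(u + 5)(u - 3) = P/(u + 5) + Q/(u - 3). P = 9/(-5 - 3) = -9/8, Q = 9/(3 + 5) = 9/8
Result: (-9/8)/(u + 5) + (9/8)/(u - 3)


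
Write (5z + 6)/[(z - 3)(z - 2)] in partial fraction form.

At z=3: A = (5·3 + 6)/(3 - 2) = 21. At z=2: B = (5·2 + 6)/(2 - 3) = -16
Result: 21/(z - 3) - 16/(z - 2)


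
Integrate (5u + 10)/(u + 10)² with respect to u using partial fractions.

Decompose: A = 5, B = 5·(-10) + 10 = -40, so (5u + 10)/(u + 10)² = 5/(u + 10) - 40/(u + 10)². Integrate: ∫ A/(u + 10) du = 5 ln|(u + 10)|; ∫ B/(u + 10)² du = 40/(u + 10). Sum: 5 ln|(u + 10)| + 40/(u + 10) + C


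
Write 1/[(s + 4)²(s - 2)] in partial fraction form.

Cover-up at s=2: R = 1/(2 + 4)² = 1/36. Cover-up at s=-4: Q = 1/(-4 - 2) = -1/6. Comparing s² coeff: P = -R = -1/36
Result: (-1/36)/(s + 4) - (1/6)/(s + 4)² + (1/36)/(s - 2)


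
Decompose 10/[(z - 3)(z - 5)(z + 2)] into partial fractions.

Using cover-up method: P = -1, Q = 5/7, R = 2/7
Result: -1/(z - 3) + (5/7)/(z - 5) + (2/7)/(z + 2)


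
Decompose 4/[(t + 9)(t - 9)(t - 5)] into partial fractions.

Using cover-up method: α = 1/63, β = 1/18, γ = -1/14
Result: (1/63)/(t + 9) + (1/18)/(t - 9) - (1/14)/(t - 5)


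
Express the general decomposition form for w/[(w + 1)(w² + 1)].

Linear + irreducible quadratic: P/(w + 1) + (Qw + R)/(w² + 1)


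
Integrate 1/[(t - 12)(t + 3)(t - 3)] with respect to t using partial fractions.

Cover-up: α = 1/135, β = 1/90, γ = -1/54. Decomposition: (1/135)/(t - 12) + (1/90)/(t + 3) - (1/54)/(t - 3). Integrate each term: (1/135) ln|(t - 12)| + (1/90) ln|(t + 3)| - (1/54) ln|(t - 3)| + C


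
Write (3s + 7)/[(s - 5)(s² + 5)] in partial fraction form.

At s=5: A = (3·5 + 7)/(5² + 5) = 11/15. B = -A = -11/15, C = 3 - 5·A = -2/3
Result: (11/15)/(s - 5) - ((11/15)s + 2/3)/(s² + 5)


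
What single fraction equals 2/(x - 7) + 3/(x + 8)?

Common denominator (x - 7)(x + 8). Numerator: 2(x + 8) + 3(x - 7) = (2x + 16) + (3x - 21) = 5x - 5
Result: (5x - 5)/[(x - 7)(x + 8)]


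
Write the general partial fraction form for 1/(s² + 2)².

Repeated quadratic factor: (As + B)/(s² + 2) + (Cs + D)/(s² + 2)²


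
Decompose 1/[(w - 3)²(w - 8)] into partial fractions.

Cover-up at w=8: γ = 1/(8 - 3)² = 1/25. Cover-up at w=3: β = 1/(3 - 8) = -1/5. Comparing w² coeff: α = -γ = -1/25
Result: (-1/25)/(w - 3) - (1/5)/(w - 3)² + (1/25)/(w - 8)


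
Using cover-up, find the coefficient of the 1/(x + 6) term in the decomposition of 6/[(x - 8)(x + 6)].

Cover (x + 6), set x=-6: 6/((x - 8) at x=-6) = 6/(-14) = -3/7


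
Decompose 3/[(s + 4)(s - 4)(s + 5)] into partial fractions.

Using cover-up method: P = -3/8, Q = 1/24, R = 1/3
Result: (-3/8)/(s + 4) + (1/24)/(s - 4) + (1/3)/(s + 5)


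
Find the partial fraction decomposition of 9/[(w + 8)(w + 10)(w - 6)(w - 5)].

Using Heaviside cover-up: (9/364)/(w + 8) - (3/160)/(w + 10) + (9/224)/(w - 6) - (3/65)/(w - 5)


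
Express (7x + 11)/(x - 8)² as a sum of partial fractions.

(7x + 11) = P(x - 8) + Q. At x = 8: Q = 7·8 + 11 = 67. Coeff of x: P = 7
Result: 7/(x - 8) + 67/(x - 8)²


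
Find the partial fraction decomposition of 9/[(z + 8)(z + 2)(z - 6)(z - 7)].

Using Heaviside cover-up: (-1/140)/(z + 8) + (1/48)/(z + 2) - (9/112)/(z - 6) + (1/15)/(z - 7)


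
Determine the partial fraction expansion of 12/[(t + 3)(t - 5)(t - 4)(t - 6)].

Using Heaviside cover-up: (-1/42)/(t + 3) - (3/2)/(t - 5) + (6/7)/(t - 4) + (2/3)/(t - 6)


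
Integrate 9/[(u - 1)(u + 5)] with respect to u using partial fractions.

Decompose: 9/[(u - 1)(u + 5)] = (3/2)/(u - 1) - (3/2)/(u + 5). Integrate each term: (3/2) ln|(u - 1)| - (3/2) ln|(u + 5)| + C


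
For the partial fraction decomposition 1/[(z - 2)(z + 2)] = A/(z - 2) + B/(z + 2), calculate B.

Cover-up at z = -2: B = 1/(-2 - 2) = -1/4


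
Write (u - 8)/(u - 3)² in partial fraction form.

(u - 8) = P(u - 3) + Q. At u = 3: Q = 1·3 - 8 = -5. Coeff of u: P = 1
Result: 1/(u - 3) - 5/(u - 3)²


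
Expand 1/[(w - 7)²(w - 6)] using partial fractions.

Cover-up at w=6: γ = 1/(6 - 7)² = 1. Cover-up at w=7: β = 1/(7 - 6) = 1. Comparing w² coeff: α = -γ = -1
Result: -1/(w - 7) + 1/(w - 7)² + 1/(w - 6)


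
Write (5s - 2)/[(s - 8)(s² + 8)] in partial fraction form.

At s=8: A = (5·8 - 2)/(8² + 8) = 19/36. B = -A = -19/36, C = 5 - 8·A = 7/9
Result: (19/36)/(s - 8) - ((19/36)s - 7/9)/(s² + 8)


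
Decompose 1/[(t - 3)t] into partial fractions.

1/(t - 3)t = A/(t - 3) + B/t. A = 1/(3 - 0) = 1/3, B = 1/(0 - 3) = -1/3
Result: (1/3)/(t - 3) - (1/3)/t


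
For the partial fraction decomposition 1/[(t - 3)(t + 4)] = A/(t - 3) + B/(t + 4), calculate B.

Cover-up at t = -4: B = 1/(-4 - 3) = -1/7


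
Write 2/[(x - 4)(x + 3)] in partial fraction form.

2/(x - 4)(x + 3) = α/(x - 4) + β/(x + 3). α = 2/(4 + 3) = 2/7, β = 2/(-3 - 4) = -2/7
Result: (2/7)/(x - 4) - (2/7)/(x + 3)


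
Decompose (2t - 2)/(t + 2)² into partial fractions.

(2t - 2) = A(t + 2) + B. At t = -2: B = 2·(-2) - 2 = -6. Coeff of t: A = 2
Result: 2/(t + 2) - 6/(t + 2)²


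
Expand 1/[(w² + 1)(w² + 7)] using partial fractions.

Coefficient matching gives A = C = 0, B = 1/(7-1) = 1/6, D = -B = -1/6
Result: (1/6)/(w² + 1) - (1/6)/(w² + 7)


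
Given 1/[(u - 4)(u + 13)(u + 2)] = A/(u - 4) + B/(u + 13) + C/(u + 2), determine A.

Cover-up at u = 4: A = 1/[(4 + 13)(4 + 2)] = 1/[(17)(6)] = 1/102


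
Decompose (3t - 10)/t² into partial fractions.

(3t - 10) = Pt + Q. At t = 0: Q = 3·0 - 10 = -10. Coeff of t: P = 3
Result: 3/t - 10/t²


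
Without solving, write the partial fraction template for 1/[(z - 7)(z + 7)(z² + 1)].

Two linear + quadratic: α/(z - 7) + β/(z + 7) + (γz + δ)/(z² + 1)


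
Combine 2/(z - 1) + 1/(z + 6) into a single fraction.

Common denominator (z - 1)(z + 6). Numerator: 2(z + 6) + 1(z - 1) = (2z + 12) + (z - 1) = 3z + 11
Result: (3z + 11)/[(z - 1)(z + 6)]


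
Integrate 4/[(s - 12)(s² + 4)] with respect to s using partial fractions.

Cover-up at s=12: A = 4/(12²+4) = 1/37. Coeff matching: B = -1/37, C = -12/37. Decomposition: (1/37)/(s - 12) - ((1/37)s + 12/37)/(s² + 4). Integrate: linear → ln, quadratic → (1/2)ln + arctan: (1/37) ln|(s - 12)| - (1/74) ln(s² + 4) - (6/37) arctan(s/2) + C


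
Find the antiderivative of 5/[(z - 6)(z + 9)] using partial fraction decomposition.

Decompose: 5/[(z - 6)(z + 9)] = (1/3)/(z - 6) - (1/3)/(z + 9). Integrate each term: (1/3) ln|(z - 6)| - (1/3) ln|(z + 9)| + C


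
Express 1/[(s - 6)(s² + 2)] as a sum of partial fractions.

Cover-up at s = 6: P = 1/(6² + 2) = 1/38. Then Q = -P = -1/38, R = -P·(0 + 6) = -3/19
Result: (1/38)/(s - 6) - ((1/38)s + 3/19)/(s² + 2)


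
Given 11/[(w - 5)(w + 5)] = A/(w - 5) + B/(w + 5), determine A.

Cover-up at w = 5: A = 11/(5 + 5) = 11/10


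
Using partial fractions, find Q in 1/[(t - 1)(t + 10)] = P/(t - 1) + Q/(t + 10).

Cover-up at t = -10: Q = 1/(-10 - 1) = -1/11


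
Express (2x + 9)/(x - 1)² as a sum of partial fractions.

(2x + 9) = A(x - 1) + B. At x = 1: B = 2·1 + 9 = 11. Coeff of x: A = 2
Result: 2/(x - 1) + 11/(x - 1)²


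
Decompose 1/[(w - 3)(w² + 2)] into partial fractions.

Cover-up at w = 3: α = 1/(3² + 2) = 1/11. Then β = -α = -1/11, γ = -α·(0 + 3) = -3/11
Result: (1/11)/(w - 3) - ((1/11)w + 3/11)/(w² + 2)


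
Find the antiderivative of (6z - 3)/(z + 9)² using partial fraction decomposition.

Decompose: α = 6, β = 6·(-9) - 3 = -57, so (6z - 3)/(z + 9)² = 6/(z + 9) - 57/(z + 9)². Integrate: ∫ α/(z + 9) dz = 6 ln|(z + 9)|; ∫ β/(z + 9)² dz = 57/(z + 9). Sum: 6 ln|(z + 9)| + 57/(z + 9) + C


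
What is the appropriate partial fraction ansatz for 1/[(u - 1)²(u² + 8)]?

Repeated linear + quadratic: A/(u - 1) + B/(u - 1)² + (Cu + D)/(u² + 8)


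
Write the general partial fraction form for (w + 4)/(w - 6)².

Repeated linear factor: α/(w - 6) + β/(w - 6)²


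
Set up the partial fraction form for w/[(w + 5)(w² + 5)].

Linear + irreducible quadratic: P/(w + 5) + (Qw + R)/(w² + 5)


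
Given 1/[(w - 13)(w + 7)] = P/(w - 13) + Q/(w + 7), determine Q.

Cover-up at w = -7: Q = 1/(-7 - 13) = -1/20


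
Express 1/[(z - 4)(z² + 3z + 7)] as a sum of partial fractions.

Cover-up at z = 4: P = 1/(4² + 3·4 + 7) = 1/35. Then Q = -P = -1/35, R = -P·(3 + 4) = -1/5
Result: (1/35)/(z - 4) - ((1/35)z + 1/5)/(z² + 3z + 7)


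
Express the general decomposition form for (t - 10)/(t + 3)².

Repeated linear factor: α/(t + 3) + β/(t + 3)²


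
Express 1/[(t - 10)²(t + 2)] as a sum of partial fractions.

Cover-up at t=-2: R = 1/(-2 - 10)² = 1/144. Cover-up at t=10: Q = 1/(10 + 2) = 1/12. Comparing t² coeff: P = -R = -1/144
Result: (-1/144)/(t - 10) + (1/12)/(t - 10)² + (1/144)/(t + 2)


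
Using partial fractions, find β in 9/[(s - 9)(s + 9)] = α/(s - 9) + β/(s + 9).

Cover-up at s = -9: β = 9/(-9 - 9) = -9/18 = -1/2


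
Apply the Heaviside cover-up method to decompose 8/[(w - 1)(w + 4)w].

Cover (w - 1), w=1: P = 8/[(1 + 4)(1 - 0)] = 8/5. Cover (w + 4), w=-4: Q = 8/[(-4 - 1)(-4 - 0)] = 2/5. Cover w, w=0: R = 8/[(0 - 1)(0 + 4)] = -2.
Result: (8/5)/(w - 1) + (2/5)/(w + 4) - 2/w


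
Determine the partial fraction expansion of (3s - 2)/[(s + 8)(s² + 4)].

At s=-8: A = (3·(-8) - 2)/((-8)² + 4) = -13/34. B = -A = 13/34, C = 3 - (-8)·A = -1/17
Result: (-13/34)/(s + 8) + ((13/34)s - 1/17)/(s² + 4)


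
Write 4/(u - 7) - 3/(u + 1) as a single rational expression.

Common denominator (u - 7)(u + 1). Numerator: 4(u + 1) - 3(u - 7) = (4u + 4) - (3u - 21) = u + 25
Result: (u + 25)/[(u - 7)(u + 1)]


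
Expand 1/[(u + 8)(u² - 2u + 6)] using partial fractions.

Cover-up at u = -8: A = 1/((-8)² - 2·(-8) + 6) = 1/86. Then B = -A = -1/86, C = -A·(-2 - 8) = 5/43
Result: (1/86)/(u + 8) - ((1/86)u - 5/43)/(u² - 2u + 6)


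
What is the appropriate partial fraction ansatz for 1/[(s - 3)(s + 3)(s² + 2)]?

Two linear + quadratic: α/(s - 3) + β/(s + 3) + (γs + δ)/(s² + 2)


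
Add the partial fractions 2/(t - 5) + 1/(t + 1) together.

Common denominator (t - 5)(t + 1). Numerator: 2(t + 1) + 1(t - 5) = (2t + 2) + (t - 5) = 3t - 3
Result: (3t - 3)/[(t - 5)(t + 1)]


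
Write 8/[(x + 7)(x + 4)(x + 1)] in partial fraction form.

Using cover-up method: α = 4/9, β = -8/9, γ = 4/9
Result: (4/9)/(x + 7) - (8/9)/(x + 4) + (4/9)/(x + 1)


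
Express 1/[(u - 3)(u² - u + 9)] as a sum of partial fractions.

Cover-up at u = 3: P = 1/(3² - 1·3 + 9) = 1/15. Then Q = -P = -1/15, R = -P·(-1 + 3) = -2/15
Result: (1/15)/(u - 3) - ((1/15)u + 2/15)/(u² - u + 9)


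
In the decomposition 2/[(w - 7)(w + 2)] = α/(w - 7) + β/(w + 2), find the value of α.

Cover-up at w = 7: α = 2/(7 + 2) = 2/9


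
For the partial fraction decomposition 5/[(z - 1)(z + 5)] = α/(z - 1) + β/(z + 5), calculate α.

Cover-up at z = 1: α = 5/(1 + 5) = 5/6


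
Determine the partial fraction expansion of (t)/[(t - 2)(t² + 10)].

At t=2: P = (1·2 + 0)/(2² + 10) = 1/7. Q = -P = -1/7, R = 1 - 2·P = 5/7
Result: (1/7)/(t - 2) - ((1/7)t - 5/7)/(t² + 10)


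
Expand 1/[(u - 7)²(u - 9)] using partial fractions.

Cover-up at u=9: C = 1/(9 - 7)² = 1/4. Cover-up at u=7: B = 1/(7 - 9) = -1/2. Comparing u² coeff: A = -C = -1/4
Result: (-1/4)/(u - 7) - (1/2)/(u - 7)² + (1/4)/(u - 9)
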